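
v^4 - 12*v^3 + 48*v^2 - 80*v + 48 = (v - 6)*(v - 2)^3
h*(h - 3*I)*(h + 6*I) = h^3 + 3*I*h^2 + 18*h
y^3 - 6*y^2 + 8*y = y*(y - 4)*(y - 2)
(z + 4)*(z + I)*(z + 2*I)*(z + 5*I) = z^4 + 4*z^3 + 8*I*z^3 - 17*z^2 + 32*I*z^2 - 68*z - 10*I*z - 40*I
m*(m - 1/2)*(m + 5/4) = m^3 + 3*m^2/4 - 5*m/8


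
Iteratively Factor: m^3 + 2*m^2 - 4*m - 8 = (m - 2)*(m^2 + 4*m + 4) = (m - 2)*(m + 2)*(m + 2)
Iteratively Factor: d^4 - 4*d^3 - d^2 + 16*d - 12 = (d - 1)*(d^3 - 3*d^2 - 4*d + 12) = (d - 1)*(d + 2)*(d^2 - 5*d + 6) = (d - 3)*(d - 1)*(d + 2)*(d - 2)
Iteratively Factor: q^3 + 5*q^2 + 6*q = (q + 2)*(q^2 + 3*q) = (q + 2)*(q + 3)*(q)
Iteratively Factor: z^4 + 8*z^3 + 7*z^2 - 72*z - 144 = (z + 4)*(z^3 + 4*z^2 - 9*z - 36) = (z + 3)*(z + 4)*(z^2 + z - 12) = (z + 3)*(z + 4)^2*(z - 3)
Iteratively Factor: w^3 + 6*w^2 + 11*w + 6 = (w + 2)*(w^2 + 4*w + 3) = (w + 1)*(w + 2)*(w + 3)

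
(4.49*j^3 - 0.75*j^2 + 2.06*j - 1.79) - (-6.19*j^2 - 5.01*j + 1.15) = 4.49*j^3 + 5.44*j^2 + 7.07*j - 2.94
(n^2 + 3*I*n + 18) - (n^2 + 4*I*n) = -I*n + 18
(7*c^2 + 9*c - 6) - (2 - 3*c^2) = 10*c^2 + 9*c - 8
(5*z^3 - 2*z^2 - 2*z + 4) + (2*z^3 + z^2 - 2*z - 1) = 7*z^3 - z^2 - 4*z + 3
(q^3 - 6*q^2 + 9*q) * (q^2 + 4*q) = q^5 - 2*q^4 - 15*q^3 + 36*q^2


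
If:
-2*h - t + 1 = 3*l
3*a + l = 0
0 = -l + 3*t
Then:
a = -t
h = 1/2 - 5*t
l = 3*t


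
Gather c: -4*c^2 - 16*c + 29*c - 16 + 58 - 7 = -4*c^2 + 13*c + 35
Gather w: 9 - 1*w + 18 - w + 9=36 - 2*w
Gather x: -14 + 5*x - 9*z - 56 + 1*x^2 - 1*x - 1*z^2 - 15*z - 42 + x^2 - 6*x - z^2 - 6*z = 2*x^2 - 2*x - 2*z^2 - 30*z - 112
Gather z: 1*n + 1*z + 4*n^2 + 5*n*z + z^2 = 4*n^2 + n + z^2 + z*(5*n + 1)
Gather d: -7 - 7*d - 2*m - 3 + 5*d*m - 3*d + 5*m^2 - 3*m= d*(5*m - 10) + 5*m^2 - 5*m - 10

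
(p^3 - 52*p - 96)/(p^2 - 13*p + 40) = (p^2 + 8*p + 12)/(p - 5)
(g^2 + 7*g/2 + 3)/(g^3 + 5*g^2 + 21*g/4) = 2*(g + 2)/(g*(2*g + 7))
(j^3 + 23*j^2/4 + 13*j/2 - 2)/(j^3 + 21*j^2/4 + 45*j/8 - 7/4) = 2*(j + 4)/(2*j + 7)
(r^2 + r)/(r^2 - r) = (r + 1)/(r - 1)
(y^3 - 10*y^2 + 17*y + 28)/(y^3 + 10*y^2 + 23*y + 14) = (y^2 - 11*y + 28)/(y^2 + 9*y + 14)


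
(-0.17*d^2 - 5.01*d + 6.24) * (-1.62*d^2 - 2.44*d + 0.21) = 0.2754*d^4 + 8.531*d^3 + 2.0799*d^2 - 16.2777*d + 1.3104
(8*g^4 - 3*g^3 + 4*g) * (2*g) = 16*g^5 - 6*g^4 + 8*g^2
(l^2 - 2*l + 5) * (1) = l^2 - 2*l + 5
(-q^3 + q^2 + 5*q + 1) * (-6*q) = 6*q^4 - 6*q^3 - 30*q^2 - 6*q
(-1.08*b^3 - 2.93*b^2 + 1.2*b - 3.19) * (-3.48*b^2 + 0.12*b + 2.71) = 3.7584*b^5 + 10.0668*b^4 - 7.4544*b^3 + 3.3049*b^2 + 2.8692*b - 8.6449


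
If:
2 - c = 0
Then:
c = 2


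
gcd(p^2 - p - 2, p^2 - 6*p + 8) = p - 2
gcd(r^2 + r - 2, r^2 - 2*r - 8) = r + 2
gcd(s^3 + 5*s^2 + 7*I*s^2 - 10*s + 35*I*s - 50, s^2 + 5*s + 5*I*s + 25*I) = s^2 + s*(5 + 5*I) + 25*I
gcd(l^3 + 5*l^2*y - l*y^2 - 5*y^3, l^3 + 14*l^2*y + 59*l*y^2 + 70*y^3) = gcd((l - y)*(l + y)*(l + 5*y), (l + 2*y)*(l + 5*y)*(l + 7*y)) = l + 5*y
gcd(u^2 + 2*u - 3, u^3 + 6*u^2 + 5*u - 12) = u^2 + 2*u - 3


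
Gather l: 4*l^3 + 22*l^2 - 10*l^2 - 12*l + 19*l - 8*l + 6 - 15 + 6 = 4*l^3 + 12*l^2 - l - 3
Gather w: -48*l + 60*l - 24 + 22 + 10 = 12*l + 8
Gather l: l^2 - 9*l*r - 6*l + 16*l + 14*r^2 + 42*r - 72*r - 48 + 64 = l^2 + l*(10 - 9*r) + 14*r^2 - 30*r + 16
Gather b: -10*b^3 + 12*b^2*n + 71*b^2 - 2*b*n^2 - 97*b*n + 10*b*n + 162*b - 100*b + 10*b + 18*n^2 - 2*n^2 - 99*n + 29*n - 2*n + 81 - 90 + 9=-10*b^3 + b^2*(12*n + 71) + b*(-2*n^2 - 87*n + 72) + 16*n^2 - 72*n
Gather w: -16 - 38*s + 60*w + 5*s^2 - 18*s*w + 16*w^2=5*s^2 - 38*s + 16*w^2 + w*(60 - 18*s) - 16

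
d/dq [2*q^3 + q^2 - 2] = 2*q*(3*q + 1)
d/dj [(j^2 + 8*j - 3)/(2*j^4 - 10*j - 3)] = 2*((-j - 4)*(-2*j^4 + 10*j + 3) - (4*j^3 - 5)*(j^2 + 8*j - 3))/(-2*j^4 + 10*j + 3)^2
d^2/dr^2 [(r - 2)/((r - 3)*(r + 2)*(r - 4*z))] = 2*((r - 3)^2*(r - 2)*(r + 2)^2 + (r - 3)^2*(r - 2)*(r + 2)*(r - 4*z) + (r - 3)^2*(r - 2)*(r - 4*z)^2 - (r - 3)^2*(r + 2)^2*(r - 4*z) - (r - 3)^2*(r + 2)*(r - 4*z)^2 + (r - 3)*(r - 2)*(r + 2)^2*(r - 4*z) + (r - 3)*(r - 2)*(r + 2)*(r - 4*z)^2 - (r - 3)*(r + 2)^2*(r - 4*z)^2 + (r - 2)*(r + 2)^2*(r - 4*z)^2)/((r - 3)^3*(r + 2)^3*(r - 4*z)^3)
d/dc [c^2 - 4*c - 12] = 2*c - 4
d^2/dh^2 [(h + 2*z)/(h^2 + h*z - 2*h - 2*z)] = 2*((h + 2*z)*(2*h + z - 2)^2 + (-3*h - 3*z + 2)*(h^2 + h*z - 2*h - 2*z))/(h^2 + h*z - 2*h - 2*z)^3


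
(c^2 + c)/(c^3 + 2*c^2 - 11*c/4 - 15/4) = 4*c/(4*c^2 + 4*c - 15)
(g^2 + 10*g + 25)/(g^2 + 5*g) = (g + 5)/g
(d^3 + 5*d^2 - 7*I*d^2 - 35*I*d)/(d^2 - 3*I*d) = (d^2 + d*(5 - 7*I) - 35*I)/(d - 3*I)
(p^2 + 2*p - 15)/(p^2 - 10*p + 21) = (p + 5)/(p - 7)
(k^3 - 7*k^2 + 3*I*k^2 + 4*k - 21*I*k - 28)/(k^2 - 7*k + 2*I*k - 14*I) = (k^2 + 3*I*k + 4)/(k + 2*I)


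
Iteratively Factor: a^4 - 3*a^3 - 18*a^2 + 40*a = (a + 4)*(a^3 - 7*a^2 + 10*a) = (a - 2)*(a + 4)*(a^2 - 5*a) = (a - 5)*(a - 2)*(a + 4)*(a)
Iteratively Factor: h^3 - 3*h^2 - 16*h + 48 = (h + 4)*(h^2 - 7*h + 12) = (h - 4)*(h + 4)*(h - 3)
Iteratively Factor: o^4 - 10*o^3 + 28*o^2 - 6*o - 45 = (o - 3)*(o^3 - 7*o^2 + 7*o + 15) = (o - 3)^2*(o^2 - 4*o - 5) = (o - 5)*(o - 3)^2*(o + 1)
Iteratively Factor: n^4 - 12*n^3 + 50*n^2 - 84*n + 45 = (n - 5)*(n^3 - 7*n^2 + 15*n - 9) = (n - 5)*(n - 1)*(n^2 - 6*n + 9) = (n - 5)*(n - 3)*(n - 1)*(n - 3)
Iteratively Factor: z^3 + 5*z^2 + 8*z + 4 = (z + 1)*(z^2 + 4*z + 4) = (z + 1)*(z + 2)*(z + 2)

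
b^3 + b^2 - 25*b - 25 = (b - 5)*(b + 1)*(b + 5)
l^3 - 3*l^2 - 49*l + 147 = (l - 7)*(l - 3)*(l + 7)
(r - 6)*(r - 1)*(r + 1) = r^3 - 6*r^2 - r + 6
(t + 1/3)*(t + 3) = t^2 + 10*t/3 + 1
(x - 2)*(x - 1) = x^2 - 3*x + 2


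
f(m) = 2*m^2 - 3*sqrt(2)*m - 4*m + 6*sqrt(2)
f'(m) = 4*m - 3*sqrt(2) - 4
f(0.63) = 4.09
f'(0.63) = -5.72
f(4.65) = 13.40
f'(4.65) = 10.36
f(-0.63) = 14.47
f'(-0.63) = -10.76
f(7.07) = 50.18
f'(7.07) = 20.04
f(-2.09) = 34.45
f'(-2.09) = -16.60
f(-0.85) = 16.94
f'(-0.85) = -11.64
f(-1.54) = 25.92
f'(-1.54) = -14.40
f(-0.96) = 18.24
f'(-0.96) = -12.08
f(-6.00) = 129.94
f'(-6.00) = -32.24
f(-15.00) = 582.12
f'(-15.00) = -68.24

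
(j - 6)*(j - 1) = j^2 - 7*j + 6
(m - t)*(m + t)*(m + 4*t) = m^3 + 4*m^2*t - m*t^2 - 4*t^3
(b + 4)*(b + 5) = b^2 + 9*b + 20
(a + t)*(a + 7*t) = a^2 + 8*a*t + 7*t^2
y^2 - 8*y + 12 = (y - 6)*(y - 2)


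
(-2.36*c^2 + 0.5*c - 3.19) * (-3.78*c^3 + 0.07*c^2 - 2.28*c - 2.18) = 8.9208*c^5 - 2.0552*c^4 + 17.474*c^3 + 3.7815*c^2 + 6.1832*c + 6.9542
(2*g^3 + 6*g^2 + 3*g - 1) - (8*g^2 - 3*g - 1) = 2*g^3 - 2*g^2 + 6*g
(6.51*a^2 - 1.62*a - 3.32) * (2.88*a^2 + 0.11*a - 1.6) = 18.7488*a^4 - 3.9495*a^3 - 20.1558*a^2 + 2.2268*a + 5.312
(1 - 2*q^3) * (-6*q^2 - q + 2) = 12*q^5 + 2*q^4 - 4*q^3 - 6*q^2 - q + 2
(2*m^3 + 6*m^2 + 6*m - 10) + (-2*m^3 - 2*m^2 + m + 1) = 4*m^2 + 7*m - 9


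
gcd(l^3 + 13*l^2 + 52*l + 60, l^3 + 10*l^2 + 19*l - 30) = l^2 + 11*l + 30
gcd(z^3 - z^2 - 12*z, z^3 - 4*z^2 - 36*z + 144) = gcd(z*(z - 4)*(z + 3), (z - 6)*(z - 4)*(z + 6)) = z - 4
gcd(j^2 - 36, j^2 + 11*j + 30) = j + 6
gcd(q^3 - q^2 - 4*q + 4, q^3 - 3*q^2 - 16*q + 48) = 1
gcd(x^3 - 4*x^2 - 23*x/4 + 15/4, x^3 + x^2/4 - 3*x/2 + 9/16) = x^2 + x - 3/4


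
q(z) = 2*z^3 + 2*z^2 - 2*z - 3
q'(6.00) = 238.00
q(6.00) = 489.00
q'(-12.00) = 814.00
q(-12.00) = -3147.00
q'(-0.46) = -2.57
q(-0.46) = -1.85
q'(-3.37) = 52.66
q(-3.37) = -50.09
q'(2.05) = 31.42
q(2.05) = 18.54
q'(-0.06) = -2.22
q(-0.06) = -2.87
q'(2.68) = 51.81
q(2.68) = 44.50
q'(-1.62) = 7.27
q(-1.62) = -3.01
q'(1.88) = 26.73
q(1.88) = 13.60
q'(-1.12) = 1.05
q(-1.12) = -1.06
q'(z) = 6*z^2 + 4*z - 2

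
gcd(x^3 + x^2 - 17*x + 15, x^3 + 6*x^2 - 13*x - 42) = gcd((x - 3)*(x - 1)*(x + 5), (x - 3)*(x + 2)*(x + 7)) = x - 3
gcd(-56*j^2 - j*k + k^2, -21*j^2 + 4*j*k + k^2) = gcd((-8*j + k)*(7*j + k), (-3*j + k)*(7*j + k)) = 7*j + k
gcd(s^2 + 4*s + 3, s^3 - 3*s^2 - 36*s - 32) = s + 1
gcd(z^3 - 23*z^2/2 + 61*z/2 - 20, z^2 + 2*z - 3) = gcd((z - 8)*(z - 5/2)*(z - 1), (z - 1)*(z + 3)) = z - 1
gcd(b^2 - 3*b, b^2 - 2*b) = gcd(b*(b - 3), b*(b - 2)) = b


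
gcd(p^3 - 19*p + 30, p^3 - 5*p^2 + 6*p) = p^2 - 5*p + 6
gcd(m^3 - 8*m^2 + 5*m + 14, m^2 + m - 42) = 1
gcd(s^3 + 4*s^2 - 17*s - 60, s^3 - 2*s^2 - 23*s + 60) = s^2 + s - 20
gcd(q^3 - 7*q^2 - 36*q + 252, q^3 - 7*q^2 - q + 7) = q - 7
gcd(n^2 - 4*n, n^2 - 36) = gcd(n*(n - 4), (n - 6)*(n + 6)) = 1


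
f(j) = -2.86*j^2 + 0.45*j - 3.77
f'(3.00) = -16.71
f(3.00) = -28.16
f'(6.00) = -33.87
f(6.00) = -104.03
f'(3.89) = -21.80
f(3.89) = -45.30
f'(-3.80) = 22.19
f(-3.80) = -46.78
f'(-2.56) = 15.09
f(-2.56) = -23.67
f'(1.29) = -6.93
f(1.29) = -7.95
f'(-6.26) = 36.26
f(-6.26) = -118.66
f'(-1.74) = 10.40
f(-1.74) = -13.21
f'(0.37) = -1.67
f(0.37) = -4.00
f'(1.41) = -7.62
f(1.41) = -8.82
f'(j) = 0.45 - 5.72*j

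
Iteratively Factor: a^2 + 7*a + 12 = (a + 4)*(a + 3)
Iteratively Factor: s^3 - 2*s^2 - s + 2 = (s + 1)*(s^2 - 3*s + 2) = (s - 2)*(s + 1)*(s - 1)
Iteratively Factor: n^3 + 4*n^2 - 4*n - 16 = (n + 2)*(n^2 + 2*n - 8) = (n - 2)*(n + 2)*(n + 4)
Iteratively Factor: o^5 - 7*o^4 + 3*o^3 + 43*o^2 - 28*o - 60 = (o - 2)*(o^4 - 5*o^3 - 7*o^2 + 29*o + 30) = (o - 5)*(o - 2)*(o^3 - 7*o - 6) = (o - 5)*(o - 2)*(o + 1)*(o^2 - o - 6) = (o - 5)*(o - 2)*(o + 1)*(o + 2)*(o - 3)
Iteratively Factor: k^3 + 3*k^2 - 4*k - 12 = (k + 3)*(k^2 - 4) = (k - 2)*(k + 3)*(k + 2)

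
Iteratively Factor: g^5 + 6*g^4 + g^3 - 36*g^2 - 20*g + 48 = (g - 2)*(g^4 + 8*g^3 + 17*g^2 - 2*g - 24) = (g - 2)*(g - 1)*(g^3 + 9*g^2 + 26*g + 24) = (g - 2)*(g - 1)*(g + 4)*(g^2 + 5*g + 6) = (g - 2)*(g - 1)*(g + 2)*(g + 4)*(g + 3)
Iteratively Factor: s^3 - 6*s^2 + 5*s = (s - 5)*(s^2 - s) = (s - 5)*(s - 1)*(s)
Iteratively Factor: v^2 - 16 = (v - 4)*(v + 4)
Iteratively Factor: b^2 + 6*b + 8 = (b + 2)*(b + 4)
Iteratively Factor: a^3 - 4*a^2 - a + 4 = (a - 1)*(a^2 - 3*a - 4) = (a - 1)*(a + 1)*(a - 4)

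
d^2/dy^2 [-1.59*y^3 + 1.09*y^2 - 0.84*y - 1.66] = 2.18 - 9.54*y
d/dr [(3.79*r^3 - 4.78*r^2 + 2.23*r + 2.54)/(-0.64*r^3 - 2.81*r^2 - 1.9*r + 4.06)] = (-8.88178419700125e-16*r^5 - 13.7091*r^4 - 11.5476*r^3 + 66.3873*r^2 - 24.5388*r + 13.8798)/(0.4096*r^6 + 3.5968*r^5 + 10.3281*r^4 + 5.4812*r^3 - 19.2072*r^2 - 15.428*r + 16.4836)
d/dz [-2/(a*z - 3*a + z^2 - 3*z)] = 2*(a + 2*z - 3)/(a*z - 3*a + z^2 - 3*z)^2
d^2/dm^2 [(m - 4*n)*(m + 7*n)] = 2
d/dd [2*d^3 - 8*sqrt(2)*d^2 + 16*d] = 6*d^2 - 16*sqrt(2)*d + 16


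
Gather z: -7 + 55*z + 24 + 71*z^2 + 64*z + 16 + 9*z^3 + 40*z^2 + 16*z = 9*z^3 + 111*z^2 + 135*z + 33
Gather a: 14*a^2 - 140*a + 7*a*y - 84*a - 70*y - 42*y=14*a^2 + a*(7*y - 224) - 112*y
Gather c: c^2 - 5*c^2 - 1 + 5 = 4 - 4*c^2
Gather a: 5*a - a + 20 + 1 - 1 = 4*a + 20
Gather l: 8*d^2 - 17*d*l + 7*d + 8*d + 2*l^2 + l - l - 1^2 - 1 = 8*d^2 - 17*d*l + 15*d + 2*l^2 - 2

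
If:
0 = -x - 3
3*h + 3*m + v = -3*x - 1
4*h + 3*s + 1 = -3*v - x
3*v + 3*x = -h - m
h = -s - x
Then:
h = -113/8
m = 16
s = 137/8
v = 19/8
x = -3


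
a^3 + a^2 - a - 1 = (a - 1)*(a + 1)^2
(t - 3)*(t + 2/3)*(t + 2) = t^3 - t^2/3 - 20*t/3 - 4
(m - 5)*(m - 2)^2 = m^3 - 9*m^2 + 24*m - 20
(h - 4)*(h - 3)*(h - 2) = h^3 - 9*h^2 + 26*h - 24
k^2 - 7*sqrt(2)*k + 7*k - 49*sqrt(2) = (k + 7)*(k - 7*sqrt(2))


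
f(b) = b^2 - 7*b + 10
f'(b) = 2*b - 7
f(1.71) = 0.95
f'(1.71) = -3.58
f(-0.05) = 10.35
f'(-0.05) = -7.10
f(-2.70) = 36.19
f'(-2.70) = -12.40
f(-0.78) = 16.07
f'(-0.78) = -8.56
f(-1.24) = 20.22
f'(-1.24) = -9.48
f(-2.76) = 36.94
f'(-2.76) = -12.52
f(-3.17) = 42.24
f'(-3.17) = -13.34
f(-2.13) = 29.45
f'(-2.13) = -11.26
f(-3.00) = 40.00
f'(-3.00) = -13.00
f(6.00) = 4.00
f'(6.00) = 5.00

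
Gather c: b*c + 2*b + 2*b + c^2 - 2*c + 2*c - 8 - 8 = b*c + 4*b + c^2 - 16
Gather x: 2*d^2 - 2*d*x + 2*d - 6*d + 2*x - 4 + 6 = 2*d^2 - 4*d + x*(2 - 2*d) + 2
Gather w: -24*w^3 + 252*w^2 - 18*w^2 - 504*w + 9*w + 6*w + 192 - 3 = -24*w^3 + 234*w^2 - 489*w + 189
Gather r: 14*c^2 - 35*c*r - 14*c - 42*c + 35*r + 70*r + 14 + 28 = 14*c^2 - 56*c + r*(105 - 35*c) + 42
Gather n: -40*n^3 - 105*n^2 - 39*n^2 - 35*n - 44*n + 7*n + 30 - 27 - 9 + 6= -40*n^3 - 144*n^2 - 72*n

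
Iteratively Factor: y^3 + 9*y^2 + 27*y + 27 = (y + 3)*(y^2 + 6*y + 9) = (y + 3)^2*(y + 3)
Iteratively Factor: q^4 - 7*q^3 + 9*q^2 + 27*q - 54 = (q - 3)*(q^3 - 4*q^2 - 3*q + 18) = (q - 3)*(q + 2)*(q^2 - 6*q + 9) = (q - 3)^2*(q + 2)*(q - 3)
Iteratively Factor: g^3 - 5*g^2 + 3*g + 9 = (g - 3)*(g^2 - 2*g - 3) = (g - 3)^2*(g + 1)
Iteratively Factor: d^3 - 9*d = (d + 3)*(d^2 - 3*d) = d*(d + 3)*(d - 3)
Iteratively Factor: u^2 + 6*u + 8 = (u + 2)*(u + 4)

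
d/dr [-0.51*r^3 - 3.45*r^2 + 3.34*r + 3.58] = -1.53*r^2 - 6.9*r + 3.34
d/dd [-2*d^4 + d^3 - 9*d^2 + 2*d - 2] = -8*d^3 + 3*d^2 - 18*d + 2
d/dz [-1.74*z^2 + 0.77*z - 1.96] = 0.77 - 3.48*z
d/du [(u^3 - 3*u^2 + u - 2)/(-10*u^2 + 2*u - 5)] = (-10*u^4 + 4*u^3 - 11*u^2 - 10*u - 1)/(100*u^4 - 40*u^3 + 104*u^2 - 20*u + 25)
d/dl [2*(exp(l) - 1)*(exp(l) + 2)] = (4*exp(l) + 2)*exp(l)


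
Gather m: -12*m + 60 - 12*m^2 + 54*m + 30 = -12*m^2 + 42*m + 90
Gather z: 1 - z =1 - z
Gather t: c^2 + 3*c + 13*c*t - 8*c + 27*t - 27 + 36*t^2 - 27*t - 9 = c^2 + 13*c*t - 5*c + 36*t^2 - 36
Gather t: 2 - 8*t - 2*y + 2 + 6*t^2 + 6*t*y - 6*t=6*t^2 + t*(6*y - 14) - 2*y + 4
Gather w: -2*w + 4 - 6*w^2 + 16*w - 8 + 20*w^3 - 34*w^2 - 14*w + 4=20*w^3 - 40*w^2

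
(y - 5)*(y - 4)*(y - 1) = y^3 - 10*y^2 + 29*y - 20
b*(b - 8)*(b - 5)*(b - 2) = b^4 - 15*b^3 + 66*b^2 - 80*b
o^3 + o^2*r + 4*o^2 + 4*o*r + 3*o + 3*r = (o + 1)*(o + 3)*(o + r)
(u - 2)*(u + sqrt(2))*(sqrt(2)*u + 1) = sqrt(2)*u^3 - 2*sqrt(2)*u^2 + 3*u^2 - 6*u + sqrt(2)*u - 2*sqrt(2)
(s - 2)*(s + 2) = s^2 - 4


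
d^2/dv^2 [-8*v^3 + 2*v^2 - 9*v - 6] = 4 - 48*v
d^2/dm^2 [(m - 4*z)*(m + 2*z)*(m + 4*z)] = 6*m + 4*z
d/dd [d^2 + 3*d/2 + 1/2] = 2*d + 3/2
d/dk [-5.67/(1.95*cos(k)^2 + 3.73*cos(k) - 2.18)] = -(22.113*cos(k) + 21.1491)*sin(k)/(1.95*cos(k)^2 + 3.73*cos(k) - 2.18)^2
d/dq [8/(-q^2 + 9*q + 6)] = 8*(2*q - 9)/(-q^2 + 9*q + 6)^2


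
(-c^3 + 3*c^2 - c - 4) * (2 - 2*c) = 2*c^4 - 8*c^3 + 8*c^2 + 6*c - 8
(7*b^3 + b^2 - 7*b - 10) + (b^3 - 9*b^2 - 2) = 8*b^3 - 8*b^2 - 7*b - 12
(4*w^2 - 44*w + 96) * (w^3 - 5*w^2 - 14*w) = 4*w^5 - 64*w^4 + 260*w^3 + 136*w^2 - 1344*w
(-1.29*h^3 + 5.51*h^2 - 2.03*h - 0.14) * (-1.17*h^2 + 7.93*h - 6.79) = 1.5093*h^5 - 16.6764*h^4 + 54.8285*h^3 - 53.347*h^2 + 12.6735*h + 0.9506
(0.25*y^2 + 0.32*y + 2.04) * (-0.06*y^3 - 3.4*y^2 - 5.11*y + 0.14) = -0.015*y^5 - 0.8692*y^4 - 2.4879*y^3 - 8.5362*y^2 - 10.3796*y + 0.2856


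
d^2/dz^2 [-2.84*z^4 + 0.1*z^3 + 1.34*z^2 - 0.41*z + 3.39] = -34.08*z^2 + 0.6*z + 2.68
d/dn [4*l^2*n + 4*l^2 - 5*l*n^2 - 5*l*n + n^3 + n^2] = 4*l^2 - 10*l*n - 5*l + 3*n^2 + 2*n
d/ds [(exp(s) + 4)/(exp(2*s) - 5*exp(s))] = (-exp(2*s) - 8*exp(s) + 20)*exp(-s)/(exp(2*s) - 10*exp(s) + 25)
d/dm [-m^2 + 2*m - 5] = 2 - 2*m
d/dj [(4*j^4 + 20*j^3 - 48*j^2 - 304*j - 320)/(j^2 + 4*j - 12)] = 4*(2*j^5 + 17*j^4 - 8*j^3 - 152*j^2 + 448*j + 1232)/(j^4 + 8*j^3 - 8*j^2 - 96*j + 144)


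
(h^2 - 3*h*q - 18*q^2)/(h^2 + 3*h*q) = (h - 6*q)/h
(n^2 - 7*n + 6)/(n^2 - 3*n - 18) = (n - 1)/(n + 3)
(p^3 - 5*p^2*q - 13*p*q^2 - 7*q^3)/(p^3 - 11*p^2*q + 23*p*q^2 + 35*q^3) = (p + q)/(p - 5*q)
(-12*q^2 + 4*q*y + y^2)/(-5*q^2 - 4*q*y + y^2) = (12*q^2 - 4*q*y - y^2)/(5*q^2 + 4*q*y - y^2)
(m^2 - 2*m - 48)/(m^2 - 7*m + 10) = (m^2 - 2*m - 48)/(m^2 - 7*m + 10)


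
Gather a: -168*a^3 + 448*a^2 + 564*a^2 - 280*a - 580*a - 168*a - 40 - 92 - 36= -168*a^3 + 1012*a^2 - 1028*a - 168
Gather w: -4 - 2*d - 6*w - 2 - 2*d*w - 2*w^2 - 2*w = -2*d - 2*w^2 + w*(-2*d - 8) - 6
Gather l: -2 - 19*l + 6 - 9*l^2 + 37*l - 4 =-9*l^2 + 18*l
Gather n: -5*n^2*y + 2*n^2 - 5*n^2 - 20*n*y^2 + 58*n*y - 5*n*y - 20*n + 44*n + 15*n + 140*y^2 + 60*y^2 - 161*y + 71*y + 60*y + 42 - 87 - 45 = n^2*(-5*y - 3) + n*(-20*y^2 + 53*y + 39) + 200*y^2 - 30*y - 90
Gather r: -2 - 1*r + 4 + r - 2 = 0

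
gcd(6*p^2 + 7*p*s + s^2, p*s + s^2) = p + s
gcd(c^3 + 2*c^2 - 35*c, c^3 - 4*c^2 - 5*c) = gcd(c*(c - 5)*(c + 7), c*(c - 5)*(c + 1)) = c^2 - 5*c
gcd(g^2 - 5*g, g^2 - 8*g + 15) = g - 5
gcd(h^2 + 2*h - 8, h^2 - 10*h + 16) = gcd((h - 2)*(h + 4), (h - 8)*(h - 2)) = h - 2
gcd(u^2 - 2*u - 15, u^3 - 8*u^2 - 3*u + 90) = u^2 - 2*u - 15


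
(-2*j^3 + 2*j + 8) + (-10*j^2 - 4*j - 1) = -2*j^3 - 10*j^2 - 2*j + 7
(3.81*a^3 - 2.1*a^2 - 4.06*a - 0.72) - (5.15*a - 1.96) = 3.81*a^3 - 2.1*a^2 - 9.21*a + 1.24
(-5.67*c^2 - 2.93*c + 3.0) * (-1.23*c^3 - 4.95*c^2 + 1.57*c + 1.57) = 6.9741*c^5 + 31.6704*c^4 + 1.9116*c^3 - 28.352*c^2 + 0.1099*c + 4.71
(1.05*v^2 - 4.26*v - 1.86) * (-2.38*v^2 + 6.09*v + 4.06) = -2.499*v^4 + 16.5333*v^3 - 17.2536*v^2 - 28.623*v - 7.5516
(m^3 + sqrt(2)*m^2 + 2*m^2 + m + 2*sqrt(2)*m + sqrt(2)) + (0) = m^3 + sqrt(2)*m^2 + 2*m^2 + m + 2*sqrt(2)*m + sqrt(2)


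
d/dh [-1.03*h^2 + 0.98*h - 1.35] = 0.98 - 2.06*h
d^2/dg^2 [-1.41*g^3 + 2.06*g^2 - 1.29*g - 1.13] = 4.12 - 8.46*g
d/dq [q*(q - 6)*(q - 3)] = 3*q^2 - 18*q + 18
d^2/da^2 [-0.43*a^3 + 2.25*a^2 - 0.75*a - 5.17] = 4.5 - 2.58*a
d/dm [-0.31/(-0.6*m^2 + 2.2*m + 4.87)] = (0.682 - 0.372*m)/(-0.6*m^2 + 2.2*m + 4.87)^2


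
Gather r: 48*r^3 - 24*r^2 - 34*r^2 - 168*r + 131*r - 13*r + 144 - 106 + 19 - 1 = 48*r^3 - 58*r^2 - 50*r + 56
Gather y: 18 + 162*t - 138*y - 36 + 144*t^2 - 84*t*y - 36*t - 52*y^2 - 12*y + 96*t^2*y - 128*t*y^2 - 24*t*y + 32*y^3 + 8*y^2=144*t^2 + 126*t + 32*y^3 + y^2*(-128*t - 44) + y*(96*t^2 - 108*t - 150) - 18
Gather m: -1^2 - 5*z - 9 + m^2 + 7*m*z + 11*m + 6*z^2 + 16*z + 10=m^2 + m*(7*z + 11) + 6*z^2 + 11*z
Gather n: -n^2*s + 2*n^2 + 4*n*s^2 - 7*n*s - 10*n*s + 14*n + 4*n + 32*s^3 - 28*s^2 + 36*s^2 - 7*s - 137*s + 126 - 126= n^2*(2 - s) + n*(4*s^2 - 17*s + 18) + 32*s^3 + 8*s^2 - 144*s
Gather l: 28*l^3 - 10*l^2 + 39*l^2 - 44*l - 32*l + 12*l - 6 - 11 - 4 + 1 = 28*l^3 + 29*l^2 - 64*l - 20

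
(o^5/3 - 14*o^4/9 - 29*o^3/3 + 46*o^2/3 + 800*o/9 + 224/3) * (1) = o^5/3 - 14*o^4/9 - 29*o^3/3 + 46*o^2/3 + 800*o/9 + 224/3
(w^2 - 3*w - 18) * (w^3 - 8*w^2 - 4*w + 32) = w^5 - 11*w^4 + 2*w^3 + 188*w^2 - 24*w - 576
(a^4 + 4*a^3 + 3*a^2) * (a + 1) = a^5 + 5*a^4 + 7*a^3 + 3*a^2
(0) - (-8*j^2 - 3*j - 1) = 8*j^2 + 3*j + 1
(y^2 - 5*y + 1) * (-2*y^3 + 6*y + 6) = -2*y^5 + 10*y^4 + 4*y^3 - 24*y^2 - 24*y + 6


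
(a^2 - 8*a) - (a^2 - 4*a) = -4*a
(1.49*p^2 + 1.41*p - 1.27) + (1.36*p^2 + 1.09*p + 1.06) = 2.85*p^2 + 2.5*p - 0.21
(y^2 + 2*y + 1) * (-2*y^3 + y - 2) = -2*y^5 - 4*y^4 - y^3 - 3*y - 2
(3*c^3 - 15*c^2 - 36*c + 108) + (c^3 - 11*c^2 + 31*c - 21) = 4*c^3 - 26*c^2 - 5*c + 87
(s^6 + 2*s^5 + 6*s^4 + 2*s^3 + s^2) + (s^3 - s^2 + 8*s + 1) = s^6 + 2*s^5 + 6*s^4 + 3*s^3 + 8*s + 1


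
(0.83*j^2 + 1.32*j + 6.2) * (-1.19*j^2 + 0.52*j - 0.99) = -0.9877*j^4 - 1.1392*j^3 - 7.5133*j^2 + 1.9172*j - 6.138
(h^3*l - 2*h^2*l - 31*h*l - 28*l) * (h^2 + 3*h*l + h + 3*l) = h^5*l + 3*h^4*l^2 - h^4*l - 3*h^3*l^2 - 33*h^3*l - 99*h^2*l^2 - 59*h^2*l - 177*h*l^2 - 28*h*l - 84*l^2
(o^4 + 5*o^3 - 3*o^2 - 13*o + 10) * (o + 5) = o^5 + 10*o^4 + 22*o^3 - 28*o^2 - 55*o + 50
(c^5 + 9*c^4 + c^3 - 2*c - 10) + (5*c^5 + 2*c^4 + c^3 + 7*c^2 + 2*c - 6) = 6*c^5 + 11*c^4 + 2*c^3 + 7*c^2 - 16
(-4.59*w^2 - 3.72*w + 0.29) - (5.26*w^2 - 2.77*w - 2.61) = -9.85*w^2 - 0.95*w + 2.9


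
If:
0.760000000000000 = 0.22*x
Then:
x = 3.45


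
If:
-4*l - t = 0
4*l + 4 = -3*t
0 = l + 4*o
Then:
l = 1/2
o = -1/8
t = -2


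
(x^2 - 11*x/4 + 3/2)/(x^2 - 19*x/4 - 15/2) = (-4*x^2 + 11*x - 6)/(-4*x^2 + 19*x + 30)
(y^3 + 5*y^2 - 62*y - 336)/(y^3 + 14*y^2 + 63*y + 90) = (y^2 - y - 56)/(y^2 + 8*y + 15)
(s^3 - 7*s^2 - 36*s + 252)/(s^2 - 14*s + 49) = (s^2 - 36)/(s - 7)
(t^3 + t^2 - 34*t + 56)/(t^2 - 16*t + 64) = (t^3 + t^2 - 34*t + 56)/(t^2 - 16*t + 64)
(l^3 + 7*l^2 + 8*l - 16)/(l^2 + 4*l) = l + 3 - 4/l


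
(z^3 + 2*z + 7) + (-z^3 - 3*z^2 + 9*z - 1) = -3*z^2 + 11*z + 6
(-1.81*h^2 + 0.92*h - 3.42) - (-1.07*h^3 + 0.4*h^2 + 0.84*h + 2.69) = 1.07*h^3 - 2.21*h^2 + 0.0800000000000001*h - 6.11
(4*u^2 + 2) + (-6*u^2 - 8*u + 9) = -2*u^2 - 8*u + 11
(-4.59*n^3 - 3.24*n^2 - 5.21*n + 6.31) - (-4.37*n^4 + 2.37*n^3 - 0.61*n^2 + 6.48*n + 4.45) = 4.37*n^4 - 6.96*n^3 - 2.63*n^2 - 11.69*n + 1.86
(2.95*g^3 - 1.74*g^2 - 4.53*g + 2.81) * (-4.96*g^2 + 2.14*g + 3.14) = -14.632*g^5 + 14.9434*g^4 + 28.0082*g^3 - 29.0954*g^2 - 8.2108*g + 8.8234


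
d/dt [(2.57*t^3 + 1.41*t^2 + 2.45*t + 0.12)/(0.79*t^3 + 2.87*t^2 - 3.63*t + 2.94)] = (6.262*t^4 - 22.5292*t^3 + 10.2332*t^2 + 7.602*t + 7.6386)/(0.6241*t^6 + 4.5346*t^5 + 2.5015*t^4 - 16.191*t^3 + 30.0525*t^2 - 21.3444*t + 8.6436)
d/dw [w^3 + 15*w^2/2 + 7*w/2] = 3*w^2 + 15*w + 7/2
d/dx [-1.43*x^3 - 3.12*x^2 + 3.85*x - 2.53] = -4.29*x^2 - 6.24*x + 3.85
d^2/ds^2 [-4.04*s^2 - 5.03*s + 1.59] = -8.08000000000000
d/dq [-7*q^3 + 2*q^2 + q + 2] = -21*q^2 + 4*q + 1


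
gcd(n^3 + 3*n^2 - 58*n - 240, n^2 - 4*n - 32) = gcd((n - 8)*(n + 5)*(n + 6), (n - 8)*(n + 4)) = n - 8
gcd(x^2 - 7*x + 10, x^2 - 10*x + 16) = x - 2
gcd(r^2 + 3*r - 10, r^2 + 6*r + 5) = r + 5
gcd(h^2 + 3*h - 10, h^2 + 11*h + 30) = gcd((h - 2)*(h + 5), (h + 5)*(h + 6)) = h + 5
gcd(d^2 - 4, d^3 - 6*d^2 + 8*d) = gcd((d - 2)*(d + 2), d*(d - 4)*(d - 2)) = d - 2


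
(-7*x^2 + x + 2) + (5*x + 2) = -7*x^2 + 6*x + 4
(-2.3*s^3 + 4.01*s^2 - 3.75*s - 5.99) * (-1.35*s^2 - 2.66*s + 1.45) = 3.105*s^5 + 0.704499999999999*s^4 - 8.9391*s^3 + 23.876*s^2 + 10.4959*s - 8.6855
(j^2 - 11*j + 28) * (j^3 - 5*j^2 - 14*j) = j^5 - 16*j^4 + 69*j^3 + 14*j^2 - 392*j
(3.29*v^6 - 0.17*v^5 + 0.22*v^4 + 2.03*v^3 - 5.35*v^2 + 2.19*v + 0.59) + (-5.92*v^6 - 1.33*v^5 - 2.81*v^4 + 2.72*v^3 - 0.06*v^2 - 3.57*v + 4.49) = -2.63*v^6 - 1.5*v^5 - 2.59*v^4 + 4.75*v^3 - 5.41*v^2 - 1.38*v + 5.08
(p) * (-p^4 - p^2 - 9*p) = -p^5 - p^3 - 9*p^2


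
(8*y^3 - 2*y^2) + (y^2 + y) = 8*y^3 - y^2 + y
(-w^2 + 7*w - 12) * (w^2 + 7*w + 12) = -w^4 + 25*w^2 - 144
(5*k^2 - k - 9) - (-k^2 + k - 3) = 6*k^2 - 2*k - 6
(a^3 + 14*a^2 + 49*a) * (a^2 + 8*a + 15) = a^5 + 22*a^4 + 176*a^3 + 602*a^2 + 735*a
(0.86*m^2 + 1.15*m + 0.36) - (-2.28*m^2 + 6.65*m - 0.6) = 3.14*m^2 - 5.5*m + 0.96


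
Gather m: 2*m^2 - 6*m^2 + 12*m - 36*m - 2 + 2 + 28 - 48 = -4*m^2 - 24*m - 20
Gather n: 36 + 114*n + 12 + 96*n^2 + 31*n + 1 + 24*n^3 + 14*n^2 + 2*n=24*n^3 + 110*n^2 + 147*n + 49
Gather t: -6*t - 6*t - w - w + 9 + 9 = -12*t - 2*w + 18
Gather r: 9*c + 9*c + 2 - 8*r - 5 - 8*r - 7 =18*c - 16*r - 10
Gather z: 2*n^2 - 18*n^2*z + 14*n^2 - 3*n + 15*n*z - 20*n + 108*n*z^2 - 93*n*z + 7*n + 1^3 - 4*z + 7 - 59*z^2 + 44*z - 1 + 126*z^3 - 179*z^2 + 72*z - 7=16*n^2 - 16*n + 126*z^3 + z^2*(108*n - 238) + z*(-18*n^2 - 78*n + 112)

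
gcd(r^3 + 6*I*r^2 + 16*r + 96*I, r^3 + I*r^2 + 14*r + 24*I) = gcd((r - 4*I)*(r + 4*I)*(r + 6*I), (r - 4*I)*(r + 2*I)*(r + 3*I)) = r - 4*I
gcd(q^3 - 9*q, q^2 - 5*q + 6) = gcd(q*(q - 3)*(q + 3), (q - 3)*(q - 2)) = q - 3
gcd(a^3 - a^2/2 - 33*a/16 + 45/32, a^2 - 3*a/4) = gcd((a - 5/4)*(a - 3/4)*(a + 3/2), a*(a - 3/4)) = a - 3/4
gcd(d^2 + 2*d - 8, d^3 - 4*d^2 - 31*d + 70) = d - 2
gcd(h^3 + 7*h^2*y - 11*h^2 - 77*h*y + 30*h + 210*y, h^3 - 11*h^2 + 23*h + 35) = h - 5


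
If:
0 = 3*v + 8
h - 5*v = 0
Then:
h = -40/3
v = -8/3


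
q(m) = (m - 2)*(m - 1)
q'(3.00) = 3.00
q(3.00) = 2.00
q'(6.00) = 9.00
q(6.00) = 20.00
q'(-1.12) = -5.24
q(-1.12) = 6.61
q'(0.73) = -1.54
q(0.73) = 0.34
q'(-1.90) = -6.80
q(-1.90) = 11.31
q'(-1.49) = -5.98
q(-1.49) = 8.69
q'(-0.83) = -4.66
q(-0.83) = 5.18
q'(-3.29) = -9.58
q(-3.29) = 22.69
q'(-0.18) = -3.36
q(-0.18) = 2.57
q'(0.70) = -1.60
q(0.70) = 0.39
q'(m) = 2*m - 3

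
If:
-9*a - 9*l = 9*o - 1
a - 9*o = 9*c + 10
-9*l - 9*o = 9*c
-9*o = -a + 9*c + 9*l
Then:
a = 0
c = -1/9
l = 10/9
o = -1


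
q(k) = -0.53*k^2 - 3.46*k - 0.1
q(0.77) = -3.08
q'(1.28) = -4.82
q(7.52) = -56.09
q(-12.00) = -34.90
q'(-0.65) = -2.77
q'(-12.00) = 9.26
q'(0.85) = -4.36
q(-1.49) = 3.88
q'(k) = -1.06*k - 3.46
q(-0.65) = 1.93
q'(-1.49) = -1.88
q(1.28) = -5.40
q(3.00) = -15.25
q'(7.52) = -11.43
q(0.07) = -0.34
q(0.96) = -3.91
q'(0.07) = -3.53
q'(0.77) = -4.28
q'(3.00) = -6.64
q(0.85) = -3.42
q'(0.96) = -4.48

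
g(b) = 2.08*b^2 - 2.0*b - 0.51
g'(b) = 4.16*b - 2.0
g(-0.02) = -0.47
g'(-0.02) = -2.08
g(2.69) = 9.16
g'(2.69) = 9.19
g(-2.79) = 21.26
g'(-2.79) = -13.61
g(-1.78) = 9.64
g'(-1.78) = -9.40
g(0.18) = -0.80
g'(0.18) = -1.25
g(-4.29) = 46.35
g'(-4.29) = -19.85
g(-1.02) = 3.69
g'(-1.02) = -6.24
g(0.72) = -0.87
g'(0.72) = 1.00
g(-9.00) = 185.97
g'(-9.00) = -39.44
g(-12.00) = 323.01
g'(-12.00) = -51.92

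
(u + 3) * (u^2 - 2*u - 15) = u^3 + u^2 - 21*u - 45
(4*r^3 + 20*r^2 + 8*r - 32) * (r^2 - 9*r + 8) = 4*r^5 - 16*r^4 - 140*r^3 + 56*r^2 + 352*r - 256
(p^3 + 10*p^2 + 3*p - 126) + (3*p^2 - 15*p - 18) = p^3 + 13*p^2 - 12*p - 144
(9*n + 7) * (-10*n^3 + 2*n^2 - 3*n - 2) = -90*n^4 - 52*n^3 - 13*n^2 - 39*n - 14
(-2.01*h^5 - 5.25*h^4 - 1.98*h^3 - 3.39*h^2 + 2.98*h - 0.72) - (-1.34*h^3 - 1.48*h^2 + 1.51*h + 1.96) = -2.01*h^5 - 5.25*h^4 - 0.64*h^3 - 1.91*h^2 + 1.47*h - 2.68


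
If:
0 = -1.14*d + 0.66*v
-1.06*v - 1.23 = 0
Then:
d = -0.67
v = -1.16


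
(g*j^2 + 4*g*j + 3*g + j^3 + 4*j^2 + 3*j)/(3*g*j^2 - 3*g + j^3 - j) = (g*j + 3*g + j^2 + 3*j)/(3*g*j - 3*g + j^2 - j)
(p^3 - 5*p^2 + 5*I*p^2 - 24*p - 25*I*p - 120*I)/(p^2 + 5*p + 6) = (p^2 + p*(-8 + 5*I) - 40*I)/(p + 2)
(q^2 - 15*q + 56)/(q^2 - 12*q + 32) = (q - 7)/(q - 4)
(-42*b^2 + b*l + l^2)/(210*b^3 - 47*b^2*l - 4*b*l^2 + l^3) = -1/(5*b - l)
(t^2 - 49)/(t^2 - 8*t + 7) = (t + 7)/(t - 1)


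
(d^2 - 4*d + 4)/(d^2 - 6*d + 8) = (d - 2)/(d - 4)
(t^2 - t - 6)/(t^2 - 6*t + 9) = (t + 2)/(t - 3)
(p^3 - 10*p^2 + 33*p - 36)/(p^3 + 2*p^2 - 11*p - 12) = (p^2 - 7*p + 12)/(p^2 + 5*p + 4)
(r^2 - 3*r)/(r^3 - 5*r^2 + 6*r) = 1/(r - 2)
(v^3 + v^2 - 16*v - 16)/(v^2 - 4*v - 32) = (v^2 - 3*v - 4)/(v - 8)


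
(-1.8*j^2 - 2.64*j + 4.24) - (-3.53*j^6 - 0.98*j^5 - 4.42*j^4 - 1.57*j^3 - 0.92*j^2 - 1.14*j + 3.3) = 3.53*j^6 + 0.98*j^5 + 4.42*j^4 + 1.57*j^3 - 0.88*j^2 - 1.5*j + 0.94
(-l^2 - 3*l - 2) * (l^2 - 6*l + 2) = -l^4 + 3*l^3 + 14*l^2 + 6*l - 4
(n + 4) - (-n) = 2*n + 4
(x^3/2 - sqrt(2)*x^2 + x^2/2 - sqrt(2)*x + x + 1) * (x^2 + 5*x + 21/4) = x^5/2 - sqrt(2)*x^4 + 3*x^4 - 6*sqrt(2)*x^3 + 49*x^3/8 - 41*sqrt(2)*x^2/4 + 69*x^2/8 - 21*sqrt(2)*x/4 + 41*x/4 + 21/4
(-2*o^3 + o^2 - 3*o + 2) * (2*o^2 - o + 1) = -4*o^5 + 4*o^4 - 9*o^3 + 8*o^2 - 5*o + 2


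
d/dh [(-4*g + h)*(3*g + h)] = -g + 2*h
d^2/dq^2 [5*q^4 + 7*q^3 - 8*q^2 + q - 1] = 60*q^2 + 42*q - 16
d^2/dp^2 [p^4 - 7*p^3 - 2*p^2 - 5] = 12*p^2 - 42*p - 4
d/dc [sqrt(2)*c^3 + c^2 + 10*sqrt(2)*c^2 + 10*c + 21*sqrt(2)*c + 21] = 3*sqrt(2)*c^2 + 2*c + 20*sqrt(2)*c + 10 + 21*sqrt(2)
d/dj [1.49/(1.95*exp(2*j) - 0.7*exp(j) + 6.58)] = (1.043 - 5.811*exp(j))*exp(j)/(1.95*exp(2*j) - 0.7*exp(j) + 6.58)^2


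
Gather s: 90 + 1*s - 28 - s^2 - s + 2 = 64 - s^2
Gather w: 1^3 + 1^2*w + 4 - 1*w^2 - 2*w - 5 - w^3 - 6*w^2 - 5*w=-w^3 - 7*w^2 - 6*w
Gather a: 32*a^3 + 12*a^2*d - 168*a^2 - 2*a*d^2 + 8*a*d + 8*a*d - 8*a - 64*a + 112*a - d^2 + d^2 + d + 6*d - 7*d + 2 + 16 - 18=32*a^3 + a^2*(12*d - 168) + a*(-2*d^2 + 16*d + 40)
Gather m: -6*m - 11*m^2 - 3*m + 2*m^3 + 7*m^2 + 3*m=2*m^3 - 4*m^2 - 6*m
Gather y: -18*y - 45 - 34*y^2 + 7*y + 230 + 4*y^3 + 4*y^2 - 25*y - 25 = 4*y^3 - 30*y^2 - 36*y + 160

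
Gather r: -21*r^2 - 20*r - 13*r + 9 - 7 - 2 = -21*r^2 - 33*r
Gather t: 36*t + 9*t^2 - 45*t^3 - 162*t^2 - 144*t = -45*t^3 - 153*t^2 - 108*t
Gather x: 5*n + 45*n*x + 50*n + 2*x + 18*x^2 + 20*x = 55*n + 18*x^2 + x*(45*n + 22)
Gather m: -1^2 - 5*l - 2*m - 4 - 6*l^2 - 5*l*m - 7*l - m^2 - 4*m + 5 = -6*l^2 - 12*l - m^2 + m*(-5*l - 6)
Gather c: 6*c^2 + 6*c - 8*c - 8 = 6*c^2 - 2*c - 8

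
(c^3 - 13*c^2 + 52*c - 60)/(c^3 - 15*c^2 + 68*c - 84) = (c - 5)/(c - 7)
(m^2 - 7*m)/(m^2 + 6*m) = (m - 7)/(m + 6)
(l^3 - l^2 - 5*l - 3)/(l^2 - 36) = (l^3 - l^2 - 5*l - 3)/(l^2 - 36)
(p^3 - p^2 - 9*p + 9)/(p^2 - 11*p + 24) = (p^2 + 2*p - 3)/(p - 8)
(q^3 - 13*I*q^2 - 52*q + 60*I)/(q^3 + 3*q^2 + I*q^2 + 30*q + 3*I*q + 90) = (q^2 - 8*I*q - 12)/(q^2 + q*(3 + 6*I) + 18*I)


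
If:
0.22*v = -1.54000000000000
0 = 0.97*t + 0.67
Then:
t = -0.69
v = -7.00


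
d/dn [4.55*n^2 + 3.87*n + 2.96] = 9.1*n + 3.87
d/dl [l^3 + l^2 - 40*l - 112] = 3*l^2 + 2*l - 40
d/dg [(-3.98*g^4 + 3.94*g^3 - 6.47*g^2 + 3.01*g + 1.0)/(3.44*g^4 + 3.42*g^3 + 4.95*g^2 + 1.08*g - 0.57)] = (-27.1652*g^6 + 5.11159999999998*g^5 - 2.32799999999999*g^4 - 16.7636*g^3 - 38.8845*g^2 - 2.5242*g - 2.7957)/(11.8336*g^8 + 23.5296*g^7 + 45.7524*g^6 + 41.2884*g^5 + 27.9681*g^4 + 6.7932*g^3 - 4.4766*g^2 - 1.2312*g + 0.3249)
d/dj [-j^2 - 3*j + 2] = -2*j - 3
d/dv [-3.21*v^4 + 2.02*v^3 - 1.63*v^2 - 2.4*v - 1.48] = -12.84*v^3 + 6.06*v^2 - 3.26*v - 2.4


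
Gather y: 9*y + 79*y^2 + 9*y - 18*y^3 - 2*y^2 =-18*y^3 + 77*y^2 + 18*y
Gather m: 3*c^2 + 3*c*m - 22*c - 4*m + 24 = 3*c^2 - 22*c + m*(3*c - 4) + 24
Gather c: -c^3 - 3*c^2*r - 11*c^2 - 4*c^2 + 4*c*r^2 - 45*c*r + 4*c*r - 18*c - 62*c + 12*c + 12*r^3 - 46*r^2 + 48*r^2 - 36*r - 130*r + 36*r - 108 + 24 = -c^3 + c^2*(-3*r - 15) + c*(4*r^2 - 41*r - 68) + 12*r^3 + 2*r^2 - 130*r - 84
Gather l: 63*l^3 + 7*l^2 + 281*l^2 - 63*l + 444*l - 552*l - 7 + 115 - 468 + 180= 63*l^3 + 288*l^2 - 171*l - 180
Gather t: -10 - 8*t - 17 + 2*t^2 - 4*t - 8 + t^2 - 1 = 3*t^2 - 12*t - 36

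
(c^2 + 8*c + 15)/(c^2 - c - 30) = (c + 3)/(c - 6)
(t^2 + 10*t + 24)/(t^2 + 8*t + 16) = (t + 6)/(t + 4)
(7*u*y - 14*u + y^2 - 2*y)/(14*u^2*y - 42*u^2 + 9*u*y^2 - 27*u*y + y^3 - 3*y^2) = (y - 2)/(2*u*y - 6*u + y^2 - 3*y)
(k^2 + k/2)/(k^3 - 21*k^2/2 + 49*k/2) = (2*k + 1)/(2*k^2 - 21*k + 49)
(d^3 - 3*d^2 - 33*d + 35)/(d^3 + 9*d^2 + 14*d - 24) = (d^2 - 2*d - 35)/(d^2 + 10*d + 24)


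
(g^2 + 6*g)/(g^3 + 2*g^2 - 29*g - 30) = g/(g^2 - 4*g - 5)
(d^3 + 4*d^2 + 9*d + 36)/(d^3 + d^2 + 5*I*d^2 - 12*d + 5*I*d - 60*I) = (d^2 + 9)/(d^2 + d*(-3 + 5*I) - 15*I)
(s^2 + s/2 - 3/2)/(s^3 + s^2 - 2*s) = (s + 3/2)/(s*(s + 2))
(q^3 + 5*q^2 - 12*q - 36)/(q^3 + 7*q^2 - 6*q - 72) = (q + 2)/(q + 4)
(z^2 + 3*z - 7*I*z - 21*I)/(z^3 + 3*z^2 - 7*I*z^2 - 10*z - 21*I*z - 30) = (z - 7*I)/(z^2 - 7*I*z - 10)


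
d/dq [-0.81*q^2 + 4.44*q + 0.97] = 4.44 - 1.62*q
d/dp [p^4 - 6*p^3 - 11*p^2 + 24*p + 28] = 4*p^3 - 18*p^2 - 22*p + 24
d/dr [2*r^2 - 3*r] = 4*r - 3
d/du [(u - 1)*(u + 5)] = 2*u + 4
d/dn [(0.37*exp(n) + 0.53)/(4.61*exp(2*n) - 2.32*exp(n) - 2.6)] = (-1.7057*exp(2*n) - 4.8866*exp(n) + 0.2676)*exp(n)/(21.2521*exp(4*n) - 21.3904*exp(3*n) - 18.5896*exp(2*n) + 12.064*exp(n) + 6.76)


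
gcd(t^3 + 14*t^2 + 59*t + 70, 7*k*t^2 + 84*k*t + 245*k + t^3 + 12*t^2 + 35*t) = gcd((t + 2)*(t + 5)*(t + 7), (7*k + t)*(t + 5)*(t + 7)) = t^2 + 12*t + 35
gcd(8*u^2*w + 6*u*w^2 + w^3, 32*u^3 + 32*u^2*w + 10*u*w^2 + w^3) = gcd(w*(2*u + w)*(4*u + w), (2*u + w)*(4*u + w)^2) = 8*u^2 + 6*u*w + w^2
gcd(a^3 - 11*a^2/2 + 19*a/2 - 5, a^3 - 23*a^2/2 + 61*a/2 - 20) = a^2 - 7*a/2 + 5/2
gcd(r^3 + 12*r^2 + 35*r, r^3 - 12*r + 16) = 1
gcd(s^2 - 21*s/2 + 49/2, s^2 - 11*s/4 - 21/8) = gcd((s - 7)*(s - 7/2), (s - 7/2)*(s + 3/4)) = s - 7/2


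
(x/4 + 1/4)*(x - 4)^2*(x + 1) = x^4/4 - 3*x^3/2 + x^2/4 + 6*x + 4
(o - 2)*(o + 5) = o^2 + 3*o - 10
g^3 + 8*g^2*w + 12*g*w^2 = g*(g + 2*w)*(g + 6*w)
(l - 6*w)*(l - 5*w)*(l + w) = l^3 - 10*l^2*w + 19*l*w^2 + 30*w^3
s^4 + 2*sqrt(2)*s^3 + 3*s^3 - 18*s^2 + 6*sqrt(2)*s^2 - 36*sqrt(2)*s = s*(s - 3)*(s + 6)*(s + 2*sqrt(2))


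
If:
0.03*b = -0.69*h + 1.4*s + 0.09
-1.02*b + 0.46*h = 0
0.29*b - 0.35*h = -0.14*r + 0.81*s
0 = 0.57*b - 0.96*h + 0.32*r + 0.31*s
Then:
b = 0.07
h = 0.16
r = 0.33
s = 0.01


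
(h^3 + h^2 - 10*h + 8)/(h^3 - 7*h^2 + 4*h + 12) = (h^2 + 3*h - 4)/(h^2 - 5*h - 6)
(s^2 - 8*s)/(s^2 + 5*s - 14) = s*(s - 8)/(s^2 + 5*s - 14)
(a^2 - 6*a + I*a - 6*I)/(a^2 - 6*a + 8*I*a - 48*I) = (a + I)/(a + 8*I)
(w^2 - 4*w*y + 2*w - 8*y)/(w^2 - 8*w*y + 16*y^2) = (-w - 2)/(-w + 4*y)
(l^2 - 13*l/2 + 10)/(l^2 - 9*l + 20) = (l - 5/2)/(l - 5)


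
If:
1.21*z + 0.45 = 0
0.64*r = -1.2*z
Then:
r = 0.70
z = -0.37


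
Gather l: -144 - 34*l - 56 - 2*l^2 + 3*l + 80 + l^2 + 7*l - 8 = -l^2 - 24*l - 128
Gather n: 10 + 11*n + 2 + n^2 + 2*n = n^2 + 13*n + 12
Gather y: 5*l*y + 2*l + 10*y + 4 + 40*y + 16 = 2*l + y*(5*l + 50) + 20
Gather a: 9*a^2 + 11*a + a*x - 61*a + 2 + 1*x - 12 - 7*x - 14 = 9*a^2 + a*(x - 50) - 6*x - 24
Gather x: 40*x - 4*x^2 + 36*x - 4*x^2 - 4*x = -8*x^2 + 72*x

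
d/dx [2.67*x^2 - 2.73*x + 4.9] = 5.34*x - 2.73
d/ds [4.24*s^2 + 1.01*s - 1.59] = 8.48*s + 1.01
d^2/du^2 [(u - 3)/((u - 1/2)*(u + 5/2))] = 32*(4*u^3 - 36*u^2 - 57*u - 53)/(64*u^6 + 384*u^5 + 528*u^4 - 448*u^3 - 660*u^2 + 600*u - 125)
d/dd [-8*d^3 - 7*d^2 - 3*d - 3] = -24*d^2 - 14*d - 3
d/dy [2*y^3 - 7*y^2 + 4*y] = 6*y^2 - 14*y + 4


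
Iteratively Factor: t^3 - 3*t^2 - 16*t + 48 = (t - 4)*(t^2 + t - 12) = (t - 4)*(t - 3)*(t + 4)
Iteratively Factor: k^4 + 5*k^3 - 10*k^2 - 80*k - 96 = (k - 4)*(k^3 + 9*k^2 + 26*k + 24) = (k - 4)*(k + 2)*(k^2 + 7*k + 12) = (k - 4)*(k + 2)*(k + 4)*(k + 3)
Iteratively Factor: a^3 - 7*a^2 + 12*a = (a - 3)*(a^2 - 4*a) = a*(a - 3)*(a - 4)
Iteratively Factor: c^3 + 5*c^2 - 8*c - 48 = (c + 4)*(c^2 + c - 12) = (c + 4)^2*(c - 3)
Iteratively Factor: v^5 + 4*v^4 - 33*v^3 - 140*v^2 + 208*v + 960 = (v + 4)*(v^4 - 33*v^2 - 8*v + 240) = (v - 5)*(v + 4)*(v^3 + 5*v^2 - 8*v - 48) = (v - 5)*(v - 3)*(v + 4)*(v^2 + 8*v + 16) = (v - 5)*(v - 3)*(v + 4)^2*(v + 4)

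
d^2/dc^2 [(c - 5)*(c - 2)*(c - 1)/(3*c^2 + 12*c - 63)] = 4*(43*c^3 - 393*c^2 + 1137*c - 1235)/(3*(c^6 + 12*c^5 - 15*c^4 - 440*c^3 + 315*c^2 + 5292*c - 9261))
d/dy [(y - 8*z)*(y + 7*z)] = 2*y - z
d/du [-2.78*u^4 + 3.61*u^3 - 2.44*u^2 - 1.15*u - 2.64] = -11.12*u^3 + 10.83*u^2 - 4.88*u - 1.15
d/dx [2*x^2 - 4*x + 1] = 4*x - 4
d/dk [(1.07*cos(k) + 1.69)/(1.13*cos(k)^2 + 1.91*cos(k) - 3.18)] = (1.2091*cos(k)^2 + 3.8194*cos(k) + 6.6305)*sin(k)/(1.2769*cos(k)^4 + 4.3166*cos(k)^3 - 3.5387*cos(k)^2 - 12.1476*cos(k) + 10.1124)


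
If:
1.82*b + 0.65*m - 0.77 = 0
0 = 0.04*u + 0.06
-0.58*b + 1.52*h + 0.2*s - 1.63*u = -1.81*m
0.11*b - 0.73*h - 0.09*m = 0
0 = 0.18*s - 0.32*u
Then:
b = 0.78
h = 0.24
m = -1.01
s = -2.67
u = -1.50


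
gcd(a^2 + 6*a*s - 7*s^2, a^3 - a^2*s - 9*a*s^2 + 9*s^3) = -a + s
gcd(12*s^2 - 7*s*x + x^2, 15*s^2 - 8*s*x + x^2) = -3*s + x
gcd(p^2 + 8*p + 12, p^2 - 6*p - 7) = 1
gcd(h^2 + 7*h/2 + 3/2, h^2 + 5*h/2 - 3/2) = h + 3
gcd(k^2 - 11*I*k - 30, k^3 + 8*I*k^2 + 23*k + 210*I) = k - 5*I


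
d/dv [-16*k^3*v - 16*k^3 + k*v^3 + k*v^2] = k*(-16*k^2 + 3*v^2 + 2*v)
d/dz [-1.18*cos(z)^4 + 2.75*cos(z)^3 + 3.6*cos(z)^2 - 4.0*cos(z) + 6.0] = (4.72*cos(z)^3 - 8.25*cos(z)^2 - 7.2*cos(z) + 4.0)*sin(z)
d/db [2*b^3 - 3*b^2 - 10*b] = 6*b^2 - 6*b - 10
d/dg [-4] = 0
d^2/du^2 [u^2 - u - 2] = 2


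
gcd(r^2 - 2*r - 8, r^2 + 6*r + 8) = r + 2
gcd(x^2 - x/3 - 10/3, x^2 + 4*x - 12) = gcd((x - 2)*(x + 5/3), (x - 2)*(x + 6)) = x - 2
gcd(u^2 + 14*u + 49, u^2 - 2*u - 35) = 1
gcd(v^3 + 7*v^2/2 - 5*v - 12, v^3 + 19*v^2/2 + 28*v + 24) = v^2 + 11*v/2 + 6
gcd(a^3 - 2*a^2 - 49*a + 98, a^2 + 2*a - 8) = a - 2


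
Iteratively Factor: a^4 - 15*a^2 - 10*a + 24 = (a + 2)*(a^3 - 2*a^2 - 11*a + 12) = (a - 4)*(a + 2)*(a^2 + 2*a - 3) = (a - 4)*(a - 1)*(a + 2)*(a + 3)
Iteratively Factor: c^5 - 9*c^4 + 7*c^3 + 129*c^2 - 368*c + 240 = (c - 1)*(c^4 - 8*c^3 - c^2 + 128*c - 240) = (c - 4)*(c - 1)*(c^3 - 4*c^2 - 17*c + 60) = (c - 4)*(c - 3)*(c - 1)*(c^2 - c - 20) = (c - 5)*(c - 4)*(c - 3)*(c - 1)*(c + 4)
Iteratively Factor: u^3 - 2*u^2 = (u)*(u^2 - 2*u) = u*(u - 2)*(u)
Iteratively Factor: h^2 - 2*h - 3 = (h + 1)*(h - 3)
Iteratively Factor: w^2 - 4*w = (w)*(w - 4)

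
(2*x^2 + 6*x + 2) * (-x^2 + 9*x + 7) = -2*x^4 + 12*x^3 + 66*x^2 + 60*x + 14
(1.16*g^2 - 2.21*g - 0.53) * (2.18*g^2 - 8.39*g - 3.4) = 2.5288*g^4 - 14.5502*g^3 + 13.4425*g^2 + 11.9607*g + 1.802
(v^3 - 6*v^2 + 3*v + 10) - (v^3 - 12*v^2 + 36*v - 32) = 6*v^2 - 33*v + 42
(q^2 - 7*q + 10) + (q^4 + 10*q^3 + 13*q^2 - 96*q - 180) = q^4 + 10*q^3 + 14*q^2 - 103*q - 170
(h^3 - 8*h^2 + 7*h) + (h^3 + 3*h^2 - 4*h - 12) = 2*h^3 - 5*h^2 + 3*h - 12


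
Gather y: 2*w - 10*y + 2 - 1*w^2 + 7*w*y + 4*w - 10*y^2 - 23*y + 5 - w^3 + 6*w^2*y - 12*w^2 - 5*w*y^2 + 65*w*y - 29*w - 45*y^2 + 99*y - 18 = -w^3 - 13*w^2 - 23*w + y^2*(-5*w - 55) + y*(6*w^2 + 72*w + 66) - 11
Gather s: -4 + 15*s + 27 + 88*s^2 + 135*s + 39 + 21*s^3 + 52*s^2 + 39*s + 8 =21*s^3 + 140*s^2 + 189*s + 70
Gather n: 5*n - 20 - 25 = 5*n - 45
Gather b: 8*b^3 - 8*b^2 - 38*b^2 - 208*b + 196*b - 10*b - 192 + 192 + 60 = 8*b^3 - 46*b^2 - 22*b + 60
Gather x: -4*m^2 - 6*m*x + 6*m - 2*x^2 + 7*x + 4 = -4*m^2 + 6*m - 2*x^2 + x*(7 - 6*m) + 4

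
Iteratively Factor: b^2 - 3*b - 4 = (b + 1)*(b - 4)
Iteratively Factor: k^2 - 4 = (k + 2)*(k - 2)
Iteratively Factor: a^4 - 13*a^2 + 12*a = (a - 3)*(a^3 + 3*a^2 - 4*a) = a*(a - 3)*(a^2 + 3*a - 4) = a*(a - 3)*(a - 1)*(a + 4)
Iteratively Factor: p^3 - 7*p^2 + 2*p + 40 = (p - 5)*(p^2 - 2*p - 8) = (p - 5)*(p - 4)*(p + 2)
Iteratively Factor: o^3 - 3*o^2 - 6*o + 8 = (o - 1)*(o^2 - 2*o - 8) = (o - 1)*(o + 2)*(o - 4)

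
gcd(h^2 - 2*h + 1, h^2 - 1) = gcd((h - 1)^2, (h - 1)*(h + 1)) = h - 1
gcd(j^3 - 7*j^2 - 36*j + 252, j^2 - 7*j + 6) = j - 6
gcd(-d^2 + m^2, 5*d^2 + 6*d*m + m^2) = d + m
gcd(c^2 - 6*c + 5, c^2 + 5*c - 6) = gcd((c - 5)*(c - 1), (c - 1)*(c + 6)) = c - 1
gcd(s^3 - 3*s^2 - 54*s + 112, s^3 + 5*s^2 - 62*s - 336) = s^2 - s - 56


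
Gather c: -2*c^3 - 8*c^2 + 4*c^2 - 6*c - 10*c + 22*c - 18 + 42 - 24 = -2*c^3 - 4*c^2 + 6*c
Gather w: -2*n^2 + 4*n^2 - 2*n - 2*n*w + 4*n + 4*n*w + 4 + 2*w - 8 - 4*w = 2*n^2 + 2*n + w*(2*n - 2) - 4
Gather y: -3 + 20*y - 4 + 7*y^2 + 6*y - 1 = 7*y^2 + 26*y - 8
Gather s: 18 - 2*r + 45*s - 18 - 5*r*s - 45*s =-5*r*s - 2*r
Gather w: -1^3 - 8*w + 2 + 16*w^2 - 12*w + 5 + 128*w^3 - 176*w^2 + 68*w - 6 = 128*w^3 - 160*w^2 + 48*w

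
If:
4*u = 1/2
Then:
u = 1/8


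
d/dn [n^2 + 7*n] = 2*n + 7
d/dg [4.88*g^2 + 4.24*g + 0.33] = 9.76*g + 4.24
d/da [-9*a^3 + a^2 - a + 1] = -27*a^2 + 2*a - 1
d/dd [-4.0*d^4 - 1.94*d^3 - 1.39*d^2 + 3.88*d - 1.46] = -16.0*d^3 - 5.82*d^2 - 2.78*d + 3.88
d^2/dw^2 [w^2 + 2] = 2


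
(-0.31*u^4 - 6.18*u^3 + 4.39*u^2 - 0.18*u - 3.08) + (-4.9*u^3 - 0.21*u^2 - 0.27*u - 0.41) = -0.31*u^4 - 11.08*u^3 + 4.18*u^2 - 0.45*u - 3.49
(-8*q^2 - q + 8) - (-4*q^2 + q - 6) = -4*q^2 - 2*q + 14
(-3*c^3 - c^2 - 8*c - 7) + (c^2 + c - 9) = -3*c^3 - 7*c - 16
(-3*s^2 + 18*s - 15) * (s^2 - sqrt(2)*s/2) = -3*s^4 + 3*sqrt(2)*s^3/2 + 18*s^3 - 15*s^2 - 9*sqrt(2)*s^2 + 15*sqrt(2)*s/2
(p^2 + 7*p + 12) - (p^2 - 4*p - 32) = 11*p + 44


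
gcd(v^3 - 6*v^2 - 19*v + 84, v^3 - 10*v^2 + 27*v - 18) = v - 3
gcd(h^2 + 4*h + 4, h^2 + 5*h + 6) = h + 2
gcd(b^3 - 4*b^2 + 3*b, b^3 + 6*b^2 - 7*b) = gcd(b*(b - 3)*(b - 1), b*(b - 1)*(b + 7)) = b^2 - b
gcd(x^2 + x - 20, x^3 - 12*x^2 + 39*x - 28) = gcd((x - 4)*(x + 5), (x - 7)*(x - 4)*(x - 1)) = x - 4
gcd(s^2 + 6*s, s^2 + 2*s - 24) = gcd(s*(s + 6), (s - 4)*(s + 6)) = s + 6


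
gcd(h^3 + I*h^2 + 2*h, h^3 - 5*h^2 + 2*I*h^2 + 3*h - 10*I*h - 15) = h - I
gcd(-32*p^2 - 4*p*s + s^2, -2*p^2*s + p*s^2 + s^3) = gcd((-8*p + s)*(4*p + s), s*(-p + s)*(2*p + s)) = 1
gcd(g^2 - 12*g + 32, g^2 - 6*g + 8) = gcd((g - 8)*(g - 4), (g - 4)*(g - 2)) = g - 4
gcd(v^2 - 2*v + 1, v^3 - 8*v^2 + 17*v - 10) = v - 1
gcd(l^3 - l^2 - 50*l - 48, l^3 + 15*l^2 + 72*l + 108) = l + 6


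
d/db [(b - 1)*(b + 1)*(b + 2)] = 3*b^2 + 4*b - 1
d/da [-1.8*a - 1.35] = -1.80000000000000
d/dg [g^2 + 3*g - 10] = 2*g + 3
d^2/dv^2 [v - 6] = 0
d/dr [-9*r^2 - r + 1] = -18*r - 1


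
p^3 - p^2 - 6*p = p*(p - 3)*(p + 2)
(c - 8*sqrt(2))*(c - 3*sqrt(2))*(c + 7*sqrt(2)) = c^3 - 4*sqrt(2)*c^2 - 106*c + 336*sqrt(2)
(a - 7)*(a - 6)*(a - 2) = a^3 - 15*a^2 + 68*a - 84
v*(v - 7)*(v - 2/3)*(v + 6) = v^4 - 5*v^3/3 - 124*v^2/3 + 28*v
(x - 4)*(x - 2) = x^2 - 6*x + 8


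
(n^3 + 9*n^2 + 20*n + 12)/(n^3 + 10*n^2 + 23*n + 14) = (n + 6)/(n + 7)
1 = 1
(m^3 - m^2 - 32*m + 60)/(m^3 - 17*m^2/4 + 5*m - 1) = 4*(m^2 + m - 30)/(4*m^2 - 9*m + 2)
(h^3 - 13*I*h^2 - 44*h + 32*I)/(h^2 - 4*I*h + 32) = (h^2 - 5*I*h - 4)/(h + 4*I)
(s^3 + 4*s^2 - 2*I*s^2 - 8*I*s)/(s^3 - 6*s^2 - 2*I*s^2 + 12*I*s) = (s + 4)/(s - 6)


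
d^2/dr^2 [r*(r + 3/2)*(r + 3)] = 6*r + 9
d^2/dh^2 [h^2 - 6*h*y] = 2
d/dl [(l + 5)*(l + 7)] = 2*l + 12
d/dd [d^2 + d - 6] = 2*d + 1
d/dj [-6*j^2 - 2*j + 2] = -12*j - 2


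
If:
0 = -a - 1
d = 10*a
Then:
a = -1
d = -10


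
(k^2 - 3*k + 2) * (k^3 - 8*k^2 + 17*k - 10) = k^5 - 11*k^4 + 43*k^3 - 77*k^2 + 64*k - 20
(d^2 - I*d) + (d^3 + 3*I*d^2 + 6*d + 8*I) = d^3 + d^2 + 3*I*d^2 + 6*d - I*d + 8*I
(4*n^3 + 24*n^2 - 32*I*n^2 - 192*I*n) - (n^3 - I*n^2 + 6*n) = 3*n^3 + 24*n^2 - 31*I*n^2 - 6*n - 192*I*n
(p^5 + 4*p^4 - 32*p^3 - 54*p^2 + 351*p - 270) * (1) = p^5 + 4*p^4 - 32*p^3 - 54*p^2 + 351*p - 270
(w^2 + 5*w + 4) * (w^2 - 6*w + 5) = w^4 - w^3 - 21*w^2 + w + 20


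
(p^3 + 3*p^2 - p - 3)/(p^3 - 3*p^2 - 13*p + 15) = (p + 1)/(p - 5)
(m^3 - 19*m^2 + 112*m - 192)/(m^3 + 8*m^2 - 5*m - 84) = (m^2 - 16*m + 64)/(m^2 + 11*m + 28)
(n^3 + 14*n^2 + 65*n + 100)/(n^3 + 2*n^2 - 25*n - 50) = (n^2 + 9*n + 20)/(n^2 - 3*n - 10)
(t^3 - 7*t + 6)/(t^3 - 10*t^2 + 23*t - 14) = (t + 3)/(t - 7)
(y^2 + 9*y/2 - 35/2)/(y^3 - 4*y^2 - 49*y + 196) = (y - 5/2)/(y^2 - 11*y + 28)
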